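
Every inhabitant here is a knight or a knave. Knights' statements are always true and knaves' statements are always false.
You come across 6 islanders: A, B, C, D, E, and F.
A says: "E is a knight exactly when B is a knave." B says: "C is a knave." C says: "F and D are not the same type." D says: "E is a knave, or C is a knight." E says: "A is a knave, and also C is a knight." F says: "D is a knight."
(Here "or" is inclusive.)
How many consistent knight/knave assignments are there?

1

Consistent assignments:
  A=knight, B=knight, C=knave, D=knight, E=knave, F=knight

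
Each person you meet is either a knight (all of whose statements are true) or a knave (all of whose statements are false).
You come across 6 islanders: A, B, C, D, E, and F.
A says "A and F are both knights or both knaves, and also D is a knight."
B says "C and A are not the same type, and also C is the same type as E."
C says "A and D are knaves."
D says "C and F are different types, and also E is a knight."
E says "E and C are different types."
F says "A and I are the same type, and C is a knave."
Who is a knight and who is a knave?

Knights: A, D, E, and F. Knaves: B and C.

Since A is a knight, "A and F are both knights or both knaves, and also D is a knight" needs to be True, which holds.
Since B is a knave, "C and A are not the same type, and also C is the same type as E" needs to be False, which holds.
C is a knave, and the claim "A and D are knaves" is indeed False.
D (knight): "C and F are different types, and also E is a knight" — True. ✓
E is a knight; "E and C are different types" is True, as required.
As a knight, F's statement "A and I are the same type, and C is a knave" should be True; it is.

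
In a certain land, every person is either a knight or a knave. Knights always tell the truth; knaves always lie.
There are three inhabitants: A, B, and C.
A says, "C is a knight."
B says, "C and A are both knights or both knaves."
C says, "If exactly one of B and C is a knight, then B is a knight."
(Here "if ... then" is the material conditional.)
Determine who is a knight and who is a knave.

A is a knight, B is a knight, and C is a knight.

A (knight): "C is a knight" — true. ✓
B is a knight, so "C and A are both knights or both knaves" must be true — and it is.
C is a knight, and the claim "if exactly one of B and C is a knight, then B is a knight" is indeed true.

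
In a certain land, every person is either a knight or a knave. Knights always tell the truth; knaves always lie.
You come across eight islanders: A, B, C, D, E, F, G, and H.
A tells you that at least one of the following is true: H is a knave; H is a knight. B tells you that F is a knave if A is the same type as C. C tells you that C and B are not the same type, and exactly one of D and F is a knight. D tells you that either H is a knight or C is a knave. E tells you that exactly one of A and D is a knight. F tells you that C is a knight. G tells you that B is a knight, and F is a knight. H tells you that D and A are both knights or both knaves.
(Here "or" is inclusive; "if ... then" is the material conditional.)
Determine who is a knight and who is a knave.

A is a knight, B is a knave, C is a knight, D is a knave, E is a knight, F is a knight, G is a knave, and H is a knave.

A is a knight, so "at least one of the following is true: H is a knave; H is a knight" must be true — and it is.
Since B is a knave, "F is a knave if A is the same type as C" needs to be False, which holds.
Since C is a knight, "C and B are not the same type, and exactly one of D and F is a knight" needs to be true, which holds.
D (knave): "either H is a knight or C is a knave" — False. ✓
Since E is a knight, "exactly one of A and D is a knight" needs to be true, which holds.
F is a knight; "C is a knight" is true, as required.
Since G is a knave, "B is a knight, and F is a knight" needs to be False, which holds.
Since H is a knave, "D and A are both knights or both knaves" needs to be False, which holds.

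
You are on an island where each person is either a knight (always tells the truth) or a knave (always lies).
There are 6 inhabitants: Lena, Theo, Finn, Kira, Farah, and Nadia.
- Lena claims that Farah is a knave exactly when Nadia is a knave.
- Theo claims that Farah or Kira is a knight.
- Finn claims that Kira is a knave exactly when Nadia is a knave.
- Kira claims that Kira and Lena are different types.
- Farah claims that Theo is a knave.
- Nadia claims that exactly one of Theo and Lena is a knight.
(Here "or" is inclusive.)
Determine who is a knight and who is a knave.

Lena is a knave, and the claim "Farah is a knave exactly when Nadia is a knave" is indeed False.
Since Theo is a knight, "Farah or Kira is a knight" needs to be true, which holds.
Since Finn is a knight, "Kira is a knave exactly when Nadia is a knave" needs to be true, which holds.
Since Kira is a knight, "Kira and Lena are different types" needs to be true, which holds.
As a knave, Farah's statement "Theo is a knave" should be False; it is.
As a knight, Nadia's statement "exactly one of Theo and Lena is a knight" should be true; it is.

Lena is a knave, Theo is a knight, Finn is a knight, Kira is a knight, Farah is a knave, and Nadia is a knight.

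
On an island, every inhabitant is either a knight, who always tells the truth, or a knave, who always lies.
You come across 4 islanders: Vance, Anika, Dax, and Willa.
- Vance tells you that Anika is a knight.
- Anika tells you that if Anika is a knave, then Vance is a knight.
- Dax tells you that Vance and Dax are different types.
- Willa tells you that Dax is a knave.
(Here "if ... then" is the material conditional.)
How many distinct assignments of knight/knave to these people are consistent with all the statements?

2

Consistent assignments:
  Vance=knave, Anika=knave, Dax=knight, Willa=knave
  Vance=knave, Anika=knave, Dax=knave, Willa=knight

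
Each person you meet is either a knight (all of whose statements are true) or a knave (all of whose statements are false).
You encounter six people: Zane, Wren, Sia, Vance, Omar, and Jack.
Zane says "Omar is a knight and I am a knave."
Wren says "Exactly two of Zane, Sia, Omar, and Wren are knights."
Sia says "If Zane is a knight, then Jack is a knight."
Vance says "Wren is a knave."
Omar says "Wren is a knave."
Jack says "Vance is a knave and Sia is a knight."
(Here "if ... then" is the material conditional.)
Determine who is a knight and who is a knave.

Zane is a knave, Wren is a knight, Sia is a knight, Vance is a knave, Omar is a knave, and Jack is a knight.

As a knave, Zane's statement "Omar is a knight and I am a knave" should be False; it is.
Wren (knight): "exactly two of Zane, Sia, Omar, and Wren are knights" — True. ✓
Since Sia is a knight, "if Zane is a knight, then Jack is a knight" needs to be True, which holds.
Since Vance is a knave, "Wren is a knave" needs to be False, which holds.
Omar (knave): "Wren is a knave" — False. ✓
Jack (knight): "Vance is a knave and Sia is a knight" — True. ✓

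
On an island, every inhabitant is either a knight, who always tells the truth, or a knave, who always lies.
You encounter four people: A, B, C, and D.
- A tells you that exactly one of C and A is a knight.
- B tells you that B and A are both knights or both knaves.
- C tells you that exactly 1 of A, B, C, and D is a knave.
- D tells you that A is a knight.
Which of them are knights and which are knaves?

A is a knight, so "exactly one of C and A is a knight" must be True — and it is.
B is a knave, so "B and A are both knights or both knaves" must be False — and it is.
C (knave): "exactly 1 of A, B, C, and D is a knave" — False. ✓
D is a knight, and the claim "A is a knight" is indeed True.

A is a knight, B is a knave, C is a knave, and D is a knight.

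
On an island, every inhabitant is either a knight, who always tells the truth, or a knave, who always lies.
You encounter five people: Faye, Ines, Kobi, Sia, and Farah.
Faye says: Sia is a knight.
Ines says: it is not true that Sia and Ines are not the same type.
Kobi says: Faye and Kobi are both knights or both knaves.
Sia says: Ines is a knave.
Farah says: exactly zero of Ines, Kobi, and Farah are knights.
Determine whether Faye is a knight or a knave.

Faye is a knight.

Consistent assignments: {Faye=knight, Ines=knave, Kobi=knight, Sia=knight, Farah=knave}
In every consistent assignment, Faye is a knight.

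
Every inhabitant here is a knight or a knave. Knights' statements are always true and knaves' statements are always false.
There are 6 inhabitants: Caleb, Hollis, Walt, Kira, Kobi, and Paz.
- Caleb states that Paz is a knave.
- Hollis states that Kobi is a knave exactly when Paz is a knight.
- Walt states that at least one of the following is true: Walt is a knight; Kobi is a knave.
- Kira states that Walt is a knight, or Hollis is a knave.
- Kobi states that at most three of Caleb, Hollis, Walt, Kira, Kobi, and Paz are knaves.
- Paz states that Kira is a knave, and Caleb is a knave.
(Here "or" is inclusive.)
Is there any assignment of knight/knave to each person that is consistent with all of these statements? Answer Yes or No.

Yes

One consistent assignment: Caleb=knight, Hollis=knight, Walt=knight, Kira=knight, Kobi=knight, Paz=knave.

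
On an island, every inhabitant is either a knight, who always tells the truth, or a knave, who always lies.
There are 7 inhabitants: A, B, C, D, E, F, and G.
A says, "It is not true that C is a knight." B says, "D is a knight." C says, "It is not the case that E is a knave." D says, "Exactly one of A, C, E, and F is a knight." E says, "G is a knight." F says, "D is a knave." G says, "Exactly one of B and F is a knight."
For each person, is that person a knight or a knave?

A is a knave, B is a knave, C is a knight, D is a knave, E is a knight, F is a knight, and G is a knight.

As a knave, A's statement "it is not true that C is a knight" should be False; it is.
B (knave): "D is a knight" — False. ✓
C is a knight, and the claim "it is not the case that E is a knave" is indeed true.
D is a knave, and the claim "exactly one of A, C, E, and F is a knight" is indeed False.
E (knight): "G is a knight" — true. ✓
As a knight, F's statement "D is a knave" should be true; it is.
G (knight): "exactly one of B and F is a knight" — true. ✓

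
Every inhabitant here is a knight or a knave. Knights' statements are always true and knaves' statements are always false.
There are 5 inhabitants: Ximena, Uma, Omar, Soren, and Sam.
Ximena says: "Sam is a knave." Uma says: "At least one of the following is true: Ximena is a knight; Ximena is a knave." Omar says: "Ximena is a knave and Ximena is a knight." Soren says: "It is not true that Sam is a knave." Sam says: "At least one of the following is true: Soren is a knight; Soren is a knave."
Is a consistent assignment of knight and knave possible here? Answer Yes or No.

Yes

One consistent assignment: Ximena=knave, Uma=knight, Omar=knave, Soren=knight, Sam=knight.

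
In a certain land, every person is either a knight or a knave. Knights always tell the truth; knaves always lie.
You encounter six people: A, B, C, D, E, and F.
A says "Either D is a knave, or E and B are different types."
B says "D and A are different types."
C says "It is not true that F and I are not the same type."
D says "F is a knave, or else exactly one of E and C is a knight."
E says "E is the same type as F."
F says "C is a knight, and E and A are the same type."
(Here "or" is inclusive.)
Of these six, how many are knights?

The unique consistent assignment is A=knight, B=knight, C=knight, D=knave, E=knight, F=knight.
That has 5 knights.

5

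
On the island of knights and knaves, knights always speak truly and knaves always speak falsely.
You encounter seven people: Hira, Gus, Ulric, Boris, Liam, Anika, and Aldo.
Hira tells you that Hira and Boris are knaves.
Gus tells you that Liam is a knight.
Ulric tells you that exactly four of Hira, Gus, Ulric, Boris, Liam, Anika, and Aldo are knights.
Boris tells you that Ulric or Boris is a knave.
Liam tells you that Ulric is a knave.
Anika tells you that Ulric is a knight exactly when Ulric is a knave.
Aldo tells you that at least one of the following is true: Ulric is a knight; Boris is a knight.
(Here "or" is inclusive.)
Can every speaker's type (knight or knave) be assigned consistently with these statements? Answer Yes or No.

No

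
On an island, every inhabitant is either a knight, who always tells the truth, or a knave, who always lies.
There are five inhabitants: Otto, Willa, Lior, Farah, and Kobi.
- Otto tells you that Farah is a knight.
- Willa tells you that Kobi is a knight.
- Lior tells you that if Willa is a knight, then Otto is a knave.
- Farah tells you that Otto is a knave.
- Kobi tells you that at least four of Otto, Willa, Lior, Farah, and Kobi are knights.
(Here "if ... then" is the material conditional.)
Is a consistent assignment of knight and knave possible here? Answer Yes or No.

No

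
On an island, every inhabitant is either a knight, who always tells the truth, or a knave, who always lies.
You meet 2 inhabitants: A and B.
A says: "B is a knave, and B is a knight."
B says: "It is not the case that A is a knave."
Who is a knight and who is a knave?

A is a knave and B is a knave.

Suppose A is a knight. Then A's statement "B is a knave, and B is a knight" would have to be true. Checking the 2 ways to assign the others, none is consistent with every speaker.
(For instance, with B=knave, A's claim "B is a knave, and B is a knight" comes out false where it would need to be true.)
So A must be a knave, making "B is a knave, and B is a knight" false. Taking A=knave, B=knave, each remaining statement checks out:
  B (knave): "it is not the case that A is a knave" — false. ✓
This is the unique consistent assignment.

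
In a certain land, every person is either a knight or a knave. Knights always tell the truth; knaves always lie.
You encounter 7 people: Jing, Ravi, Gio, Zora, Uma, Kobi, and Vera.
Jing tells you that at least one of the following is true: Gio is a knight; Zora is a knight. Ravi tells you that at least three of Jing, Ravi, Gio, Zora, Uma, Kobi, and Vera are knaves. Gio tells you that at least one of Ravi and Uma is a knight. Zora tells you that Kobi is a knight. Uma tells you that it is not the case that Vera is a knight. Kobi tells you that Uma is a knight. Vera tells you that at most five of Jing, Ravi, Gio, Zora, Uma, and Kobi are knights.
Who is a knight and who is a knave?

As a knight, Jing's statement "at least one of the following is true: Gio is a knight; Zora is a knight" should be true; it is.
Ravi is a knight; "at least three of Jing, Ravi, Gio, Zora, Uma, Kobi, and Vera are knaves" is true, as required.
Gio is a knight, so "at least one of Ravi and Uma is a knight" must be true — and it is.
As a knave, Zora's statement "Kobi is a knight" should be false; it is.
Uma is a knave; "it is not the case that Vera is a knight" is false, as required.
As a knave, Kobi's statement "Uma is a knight" should be false; it is.
Vera is a knight, and the claim "at most five of Jing, Ravi, Gio, Zora, Uma, and Kobi are knights" is indeed true.

Jing is a knight, Ravi is a knight, Gio is a knight, Zora is a knave, Uma is a knave, Kobi is a knave, and Vera is a knight.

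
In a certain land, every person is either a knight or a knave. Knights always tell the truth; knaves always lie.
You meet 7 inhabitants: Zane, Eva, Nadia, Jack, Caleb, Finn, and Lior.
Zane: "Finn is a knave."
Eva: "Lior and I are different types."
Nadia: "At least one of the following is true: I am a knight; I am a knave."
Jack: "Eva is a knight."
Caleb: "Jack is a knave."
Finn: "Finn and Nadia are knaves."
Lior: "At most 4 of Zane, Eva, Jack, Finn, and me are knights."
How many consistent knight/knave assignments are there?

0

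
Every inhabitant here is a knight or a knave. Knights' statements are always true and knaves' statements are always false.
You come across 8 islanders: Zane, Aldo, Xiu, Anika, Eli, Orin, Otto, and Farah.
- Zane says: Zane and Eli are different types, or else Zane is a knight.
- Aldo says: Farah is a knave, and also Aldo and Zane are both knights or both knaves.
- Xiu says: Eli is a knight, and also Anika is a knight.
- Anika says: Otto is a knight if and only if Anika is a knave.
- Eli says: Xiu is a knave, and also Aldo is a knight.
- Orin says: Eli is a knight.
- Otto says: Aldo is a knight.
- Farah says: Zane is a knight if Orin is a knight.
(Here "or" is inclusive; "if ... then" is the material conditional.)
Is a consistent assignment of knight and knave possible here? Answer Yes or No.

Yes

One consistent assignment: Zane=knight, Aldo=knave, Xiu=knave, Anika=knight, Eli=knave, Orin=knave, Otto=knave, Farah=knight.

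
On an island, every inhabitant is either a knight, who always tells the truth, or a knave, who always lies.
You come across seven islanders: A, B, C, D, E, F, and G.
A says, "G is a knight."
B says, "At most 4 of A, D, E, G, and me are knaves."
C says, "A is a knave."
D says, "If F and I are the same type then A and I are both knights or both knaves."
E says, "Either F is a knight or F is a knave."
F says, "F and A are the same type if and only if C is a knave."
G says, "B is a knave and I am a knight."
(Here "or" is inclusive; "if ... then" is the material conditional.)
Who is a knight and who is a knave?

A is a knave, B is a knight, C is a knight, D is a knight, E is a knight, F is a knave, and G is a knave.

A is a knave, so "G is a knight" must be False — and it is.
Since B is a knight, "at most 4 of A, D, E, G, and me are knaves" needs to be true, which holds.
C is a knight; "A is a knave" is true, as required.
As a knight, D's statement "if F and I are the same type then A and I are both knights or both knaves" should be true; it is.
E (knight): "either F is a knight or F is a knave" — true. ✓
As a knave, F's statement "F and A are the same type if and only if C is a knave" should be False; it is.
Since G is a knave, "B is a knave and I am a knight" needs to be False, which holds.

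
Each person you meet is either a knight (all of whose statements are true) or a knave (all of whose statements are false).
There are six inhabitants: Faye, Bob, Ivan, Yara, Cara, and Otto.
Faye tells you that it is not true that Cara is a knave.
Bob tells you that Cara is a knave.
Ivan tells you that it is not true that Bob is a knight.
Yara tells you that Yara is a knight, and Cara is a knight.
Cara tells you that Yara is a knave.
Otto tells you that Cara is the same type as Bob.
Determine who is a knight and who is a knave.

Faye (knight): "it is not true that Cara is a knave" — true. ✓
Since Bob is a knave, "Cara is a knave" needs to be false, which holds.
Ivan is a knight; "it is not true that Bob is a knight" is true, as required.
Yara (knave): "Yara is a knight, and Cara is a knight" — false. ✓
Since Cara is a knight, "Yara is a knave" needs to be true, which holds.
Otto is a knave, so "Cara is the same type as Bob" must be false — and it is.

Faye is a knight, Bob is a knave, Ivan is a knight, Yara is a knave, Cara is a knight, and Otto is a knave.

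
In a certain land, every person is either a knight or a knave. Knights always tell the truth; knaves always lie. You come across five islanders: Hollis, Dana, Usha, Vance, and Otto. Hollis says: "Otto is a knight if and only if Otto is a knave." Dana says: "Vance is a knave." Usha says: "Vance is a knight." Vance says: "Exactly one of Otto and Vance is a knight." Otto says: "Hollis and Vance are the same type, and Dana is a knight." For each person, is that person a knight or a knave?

Knights: Usha and Vance. Knaves: Hollis, Dana, and Otto.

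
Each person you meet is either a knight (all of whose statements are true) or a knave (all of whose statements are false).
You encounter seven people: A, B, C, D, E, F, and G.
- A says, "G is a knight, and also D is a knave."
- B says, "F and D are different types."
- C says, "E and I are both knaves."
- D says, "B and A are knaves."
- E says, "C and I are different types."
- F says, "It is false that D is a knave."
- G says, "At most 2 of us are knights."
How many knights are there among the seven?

3

The unique consistent assignment is A=knave, B=knave, C=knave, D=knight, E=knight, F=knight, G=knave.
That has 3 knights.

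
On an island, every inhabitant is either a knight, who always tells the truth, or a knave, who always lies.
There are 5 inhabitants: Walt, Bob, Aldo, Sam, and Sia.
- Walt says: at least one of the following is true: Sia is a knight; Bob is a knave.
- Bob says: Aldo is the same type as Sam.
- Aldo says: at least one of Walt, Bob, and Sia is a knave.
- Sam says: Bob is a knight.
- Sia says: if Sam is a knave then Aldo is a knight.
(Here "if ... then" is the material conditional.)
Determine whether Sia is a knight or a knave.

Sia is a knight.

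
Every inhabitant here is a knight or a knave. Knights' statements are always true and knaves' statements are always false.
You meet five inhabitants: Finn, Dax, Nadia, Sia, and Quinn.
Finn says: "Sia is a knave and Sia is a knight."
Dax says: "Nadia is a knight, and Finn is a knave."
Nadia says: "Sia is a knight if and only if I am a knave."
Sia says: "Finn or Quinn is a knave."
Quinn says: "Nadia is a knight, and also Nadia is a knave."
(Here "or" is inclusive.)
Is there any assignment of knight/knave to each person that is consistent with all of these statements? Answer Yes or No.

No

Checking all 32 assignments, each has at least one speaker whose statement's truth value contradicts their type.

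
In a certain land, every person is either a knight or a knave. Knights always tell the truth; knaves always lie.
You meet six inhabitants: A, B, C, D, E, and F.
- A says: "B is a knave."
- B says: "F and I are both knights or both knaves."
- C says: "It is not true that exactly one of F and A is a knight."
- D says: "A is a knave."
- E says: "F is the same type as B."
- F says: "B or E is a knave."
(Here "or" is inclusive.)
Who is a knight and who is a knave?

Knights: A, C, and F. Knaves: B, D, and E.

A is a knight, so "B is a knave" must be True — and it is.
Since B is a knave, "F and I are both knights or both knaves" needs to be false, which holds.
C is a knight; "it is not true that exactly one of F and A is a knight" is True, as required.
D is a knave; "A is a knave" is false, as required.
Since E is a knave, "F is the same type as B" needs to be false, which holds.
F is a knight, and the claim "B or E is a knave" is indeed True.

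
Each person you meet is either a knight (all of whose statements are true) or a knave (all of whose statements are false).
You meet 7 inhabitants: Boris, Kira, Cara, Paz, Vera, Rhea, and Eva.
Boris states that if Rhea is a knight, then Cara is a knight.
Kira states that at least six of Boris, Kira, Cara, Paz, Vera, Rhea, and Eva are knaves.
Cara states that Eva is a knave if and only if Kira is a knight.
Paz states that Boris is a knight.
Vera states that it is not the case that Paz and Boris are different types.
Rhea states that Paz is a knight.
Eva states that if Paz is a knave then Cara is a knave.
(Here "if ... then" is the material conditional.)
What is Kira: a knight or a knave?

Kira is a knave.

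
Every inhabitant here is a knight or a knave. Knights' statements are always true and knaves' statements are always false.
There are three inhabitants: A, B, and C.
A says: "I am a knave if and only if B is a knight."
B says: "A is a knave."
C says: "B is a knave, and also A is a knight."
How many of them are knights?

2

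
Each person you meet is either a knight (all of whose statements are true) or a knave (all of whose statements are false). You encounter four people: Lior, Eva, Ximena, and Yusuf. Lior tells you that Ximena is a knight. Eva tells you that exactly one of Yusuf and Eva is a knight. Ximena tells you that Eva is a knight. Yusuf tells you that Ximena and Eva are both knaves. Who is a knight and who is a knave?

Lior is a knight, so "Ximena is a knight" must be True — and it is.
As a knight, Eva's statement "exactly one of Yusuf and Eva is a knight" should be True; it is.
Since Ximena is a knight, "Eva is a knight" needs to be True, which holds.
Yusuf is a knave, so "Ximena and Eva are both knaves" must be false — and it is.

Lior is a knight, Eva is a knight, Ximena is a knight, and Yusuf is a knave.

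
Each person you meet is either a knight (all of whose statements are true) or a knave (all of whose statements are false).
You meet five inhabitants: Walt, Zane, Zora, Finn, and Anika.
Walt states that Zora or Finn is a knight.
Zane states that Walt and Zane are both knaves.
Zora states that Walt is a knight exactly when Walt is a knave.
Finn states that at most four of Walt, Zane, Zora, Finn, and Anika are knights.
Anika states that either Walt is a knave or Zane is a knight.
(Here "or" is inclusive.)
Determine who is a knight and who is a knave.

As a knight, Walt's statement "Zora or Finn is a knight" should be True; it is.
Zane is a knave, and the claim "Walt and Zane are both knaves" is indeed False.
Zora (knave): "Walt is a knight exactly when Walt is a knave" — False. ✓
Finn (knight): "at most four of Walt, Zane, Zora, Finn, and Anika are knights" — True. ✓
Anika is a knave; "either Walt is a knave or Zane is a knight" is False, as required.

Walt is a knight, Zane is a knave, Zora is a knave, Finn is a knight, and Anika is a knave.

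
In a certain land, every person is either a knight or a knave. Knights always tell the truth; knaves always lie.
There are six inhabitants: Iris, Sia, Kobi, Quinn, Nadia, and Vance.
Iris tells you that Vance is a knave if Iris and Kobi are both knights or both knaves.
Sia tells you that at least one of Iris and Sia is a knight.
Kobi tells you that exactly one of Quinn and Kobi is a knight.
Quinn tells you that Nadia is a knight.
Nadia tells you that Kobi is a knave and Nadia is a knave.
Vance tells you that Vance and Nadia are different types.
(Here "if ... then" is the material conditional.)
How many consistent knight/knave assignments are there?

1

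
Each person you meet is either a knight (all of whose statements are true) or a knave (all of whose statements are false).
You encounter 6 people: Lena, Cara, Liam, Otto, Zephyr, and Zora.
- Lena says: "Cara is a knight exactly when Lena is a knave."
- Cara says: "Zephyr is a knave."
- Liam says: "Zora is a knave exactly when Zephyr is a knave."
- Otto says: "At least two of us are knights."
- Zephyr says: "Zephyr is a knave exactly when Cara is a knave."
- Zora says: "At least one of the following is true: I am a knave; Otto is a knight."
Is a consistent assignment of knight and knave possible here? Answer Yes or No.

No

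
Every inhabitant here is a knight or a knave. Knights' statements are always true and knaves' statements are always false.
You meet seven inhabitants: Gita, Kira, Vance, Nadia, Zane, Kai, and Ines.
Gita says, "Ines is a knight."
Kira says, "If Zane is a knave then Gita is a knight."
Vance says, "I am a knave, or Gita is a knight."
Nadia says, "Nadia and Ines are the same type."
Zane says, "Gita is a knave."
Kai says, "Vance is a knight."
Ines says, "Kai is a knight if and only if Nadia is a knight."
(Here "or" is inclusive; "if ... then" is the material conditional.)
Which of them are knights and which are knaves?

Gita (knight): "Ines is a knight" — True. ✓
Kira is a knight, and the claim "if Zane is a knave then Gita is a knight" is indeed True.
As a knight, Vance's statement "I am a knave, or Gita is a knight" should be True; it is.
Nadia (knight): "Nadia and Ines are the same type" — True. ✓
Zane is a knave; "Gita is a knave" is False, as required.
Since Kai is a knight, "Vance is a knight" needs to be True, which holds.
As a knight, Ines's statement "Kai is a knight if and only if Nadia is a knight" should be True; it is.

Knights: Gita, Kira, Vance, Nadia, Kai, and Ines. Knaves: Zane.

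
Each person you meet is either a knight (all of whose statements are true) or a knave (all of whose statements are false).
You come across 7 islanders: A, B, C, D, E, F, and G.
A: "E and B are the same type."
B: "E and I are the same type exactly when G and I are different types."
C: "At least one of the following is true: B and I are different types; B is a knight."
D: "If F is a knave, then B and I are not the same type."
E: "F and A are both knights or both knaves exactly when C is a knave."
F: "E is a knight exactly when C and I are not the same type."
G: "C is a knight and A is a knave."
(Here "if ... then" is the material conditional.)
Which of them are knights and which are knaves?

A is a knight; "E and B are the same type" is true, as required.
Since B is a knave, "E and I are the same type exactly when G and I are different types" needs to be false, which holds.
Since C is a knight, "at least one of the following is true: B and I are different types; B is a knight" needs to be true, which holds.
Since D is a knight, "if F is a knave, then B and I are not the same type" needs to be true, which holds.
E (knave): "F and A are both knights or both knaves exactly when C is a knave" — false. ✓
As a knight, F's statement "E is a knight exactly when C and I are not the same type" should be true; it is.
As a knave, G's statement "C is a knight and A is a knave" should be false; it is.

Knights: A, C, D, and F. Knaves: B, E, and G.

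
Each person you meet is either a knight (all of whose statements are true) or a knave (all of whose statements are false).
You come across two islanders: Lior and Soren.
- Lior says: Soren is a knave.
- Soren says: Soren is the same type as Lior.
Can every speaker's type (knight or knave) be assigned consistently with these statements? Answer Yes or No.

Yes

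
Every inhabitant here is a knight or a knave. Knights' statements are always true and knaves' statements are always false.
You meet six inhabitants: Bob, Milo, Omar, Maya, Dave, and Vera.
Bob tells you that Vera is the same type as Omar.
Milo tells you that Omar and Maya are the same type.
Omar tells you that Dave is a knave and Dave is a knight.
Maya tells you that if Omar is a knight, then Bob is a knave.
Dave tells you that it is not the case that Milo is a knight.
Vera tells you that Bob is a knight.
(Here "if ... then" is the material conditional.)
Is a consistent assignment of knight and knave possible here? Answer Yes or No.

No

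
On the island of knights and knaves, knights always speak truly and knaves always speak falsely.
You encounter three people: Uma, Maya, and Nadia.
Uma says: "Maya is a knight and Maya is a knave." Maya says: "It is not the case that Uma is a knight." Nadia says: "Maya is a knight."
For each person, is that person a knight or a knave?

Knights: Maya and Nadia. Knaves: Uma.

Uma is a knave, and the claim "Maya is a knight and Maya is a knave" is indeed False.
As a knight, Maya's statement "it is not the case that Uma is a knight" should be true; it is.
Nadia is a knight; "Maya is a knight" is true, as required.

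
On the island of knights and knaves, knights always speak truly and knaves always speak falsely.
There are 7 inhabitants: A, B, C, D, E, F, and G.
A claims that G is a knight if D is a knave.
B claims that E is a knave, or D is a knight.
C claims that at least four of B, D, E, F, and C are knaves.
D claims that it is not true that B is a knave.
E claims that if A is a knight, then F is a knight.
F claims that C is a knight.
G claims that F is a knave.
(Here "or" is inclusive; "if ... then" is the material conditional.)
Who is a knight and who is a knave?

As a knight, A's statement "G is a knight if D is a knave" should be true; it is.
B is a knight, so "E is a knave, or D is a knight" must be true — and it is.
Since C is a knave, "at least four of B, D, E, F, and C are knaves" needs to be false, which holds.
As a knight, D's statement "it is not true that B is a knave" should be true; it is.
E is a knave; "if A is a knight, then F is a knight" is false, as required.
As a knave, F's statement "C is a knight" should be false; it is.
G is a knight, and the claim "F is a knave" is indeed true.

A is a knight, B is a knight, C is a knave, D is a knight, E is a knave, F is a knave, and G is a knight.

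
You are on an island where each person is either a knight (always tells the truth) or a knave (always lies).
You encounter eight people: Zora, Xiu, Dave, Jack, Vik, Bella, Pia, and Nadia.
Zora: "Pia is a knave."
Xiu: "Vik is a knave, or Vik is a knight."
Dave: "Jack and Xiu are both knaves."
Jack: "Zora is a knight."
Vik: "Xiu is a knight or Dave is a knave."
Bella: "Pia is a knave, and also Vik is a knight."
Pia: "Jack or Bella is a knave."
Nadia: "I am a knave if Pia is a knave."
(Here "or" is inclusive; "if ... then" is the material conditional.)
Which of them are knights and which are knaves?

Zora is a knave, Xiu is a knight, Dave is a knave, Jack is a knave, Vik is a knight, Bella is a knave, Pia is a knight, and Nadia is a knight.

Zora is a knave, and the claim "Pia is a knave" is indeed False.
Xiu is a knight, so "Vik is a knave, or Vik is a knight" must be True — and it is.
Dave is a knave, and the claim "Jack and Xiu are both knaves" is indeed False.
Since Jack is a knave, "Zora is a knight" needs to be False, which holds.
Vik is a knight, so "Xiu is a knight or Dave is a knave" must be True — and it is.
As a knave, Bella's statement "Pia is a knave, and also Vik is a knight" should be False; it is.
Since Pia is a knight, "Jack or Bella is a knave" needs to be True, which holds.
Nadia is a knight, and the claim "I am a knave if Pia is a knave" is indeed True.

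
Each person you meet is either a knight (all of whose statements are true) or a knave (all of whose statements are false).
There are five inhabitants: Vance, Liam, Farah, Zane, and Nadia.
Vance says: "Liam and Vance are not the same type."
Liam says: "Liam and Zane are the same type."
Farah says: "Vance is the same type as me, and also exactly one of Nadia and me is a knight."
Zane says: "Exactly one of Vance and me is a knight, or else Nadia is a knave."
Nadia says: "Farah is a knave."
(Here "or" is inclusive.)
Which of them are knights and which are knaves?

Vance is a knight, Liam is a knave, Farah is a knight, Zane is a knight, and Nadia is a knave.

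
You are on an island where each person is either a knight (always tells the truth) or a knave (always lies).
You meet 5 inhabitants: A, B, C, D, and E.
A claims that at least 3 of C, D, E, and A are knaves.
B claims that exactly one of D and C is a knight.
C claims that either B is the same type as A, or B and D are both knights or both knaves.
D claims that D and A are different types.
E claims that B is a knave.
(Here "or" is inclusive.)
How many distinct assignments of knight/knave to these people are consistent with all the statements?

1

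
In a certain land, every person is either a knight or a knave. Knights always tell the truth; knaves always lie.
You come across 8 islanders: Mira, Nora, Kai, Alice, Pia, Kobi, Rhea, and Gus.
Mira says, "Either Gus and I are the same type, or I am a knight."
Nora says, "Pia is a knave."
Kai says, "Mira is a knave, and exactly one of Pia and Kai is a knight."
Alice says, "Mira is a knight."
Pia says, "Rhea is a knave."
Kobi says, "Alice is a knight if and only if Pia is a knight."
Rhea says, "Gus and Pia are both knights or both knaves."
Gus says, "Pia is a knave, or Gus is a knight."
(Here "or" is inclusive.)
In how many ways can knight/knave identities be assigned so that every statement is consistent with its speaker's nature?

1

Consistent assignments:
  Mira=knight, Nora=knave, Kai=knave, Alice=knight, Pia=knight, Kobi=knight, Rhea=knave, Gus=knave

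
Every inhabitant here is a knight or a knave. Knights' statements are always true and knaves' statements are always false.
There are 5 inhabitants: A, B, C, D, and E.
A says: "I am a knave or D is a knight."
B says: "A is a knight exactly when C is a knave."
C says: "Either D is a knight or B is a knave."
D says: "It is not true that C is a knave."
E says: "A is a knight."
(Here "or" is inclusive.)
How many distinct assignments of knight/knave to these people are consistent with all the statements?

1

Consistent assignments:
  A=knight, B=knave, C=knight, D=knight, E=knight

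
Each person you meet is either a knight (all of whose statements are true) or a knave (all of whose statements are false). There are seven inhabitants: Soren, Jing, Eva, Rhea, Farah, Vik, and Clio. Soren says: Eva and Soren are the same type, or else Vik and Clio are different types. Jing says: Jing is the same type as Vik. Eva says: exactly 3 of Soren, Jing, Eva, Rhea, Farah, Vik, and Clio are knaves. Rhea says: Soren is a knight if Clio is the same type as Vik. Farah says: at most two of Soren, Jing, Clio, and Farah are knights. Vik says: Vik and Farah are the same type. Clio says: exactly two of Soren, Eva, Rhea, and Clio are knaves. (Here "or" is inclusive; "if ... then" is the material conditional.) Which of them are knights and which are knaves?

Soren is a knave, Jing is a knave, Eva is a knight, Rhea is a knave, Farah is a knight, Vik is a knight, and Clio is a knight.

Soren is a knave, and the claim "Eva and Soren are the same type, or else Vik and Clio are different types" is indeed False.
Jing (knave): "Jing is the same type as Vik" — False. ✓
Eva is a knight, and the claim "exactly 3 of Soren, Jing, Eva, Rhea, Farah, Vik, and Clio are knaves" is indeed true.
Rhea (knave): "Soren is a knight if Clio is the same type as Vik" — False. ✓
Since Farah is a knight, "at most two of Soren, Jing, Clio, and Farah are knights" needs to be true, which holds.
Since Vik is a knight, "Vik and Farah are the same type" needs to be true, which holds.
Since Clio is a knight, "exactly two of Soren, Eva, Rhea, and Clio are knaves" needs to be true, which holds.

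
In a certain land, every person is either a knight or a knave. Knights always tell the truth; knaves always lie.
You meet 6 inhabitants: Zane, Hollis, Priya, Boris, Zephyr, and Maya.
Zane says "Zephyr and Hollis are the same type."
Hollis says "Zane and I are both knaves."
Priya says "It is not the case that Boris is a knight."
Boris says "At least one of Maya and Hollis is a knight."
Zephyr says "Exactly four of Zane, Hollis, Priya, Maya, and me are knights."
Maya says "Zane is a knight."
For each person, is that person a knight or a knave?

Zane is a knight, Hollis is a knave, Priya is a knave, Boris is a knight, Zephyr is a knave, and Maya is a knight.

Zane (knight): "Zephyr and Hollis are the same type" — True. ✓
As a knave, Hollis's statement "Zane and I are both knaves" should be False; it is.
Priya is a knave, and the claim "it is not the case that Boris is a knight" is indeed False.
Boris is a knight, and the claim "at least one of Maya and Hollis is a knight" is indeed True.
Zephyr is a knave, so "exactly four of Zane, Hollis, Priya, Maya, and me are knights" must be False — and it is.
Since Maya is a knight, "Zane is a knight" needs to be True, which holds.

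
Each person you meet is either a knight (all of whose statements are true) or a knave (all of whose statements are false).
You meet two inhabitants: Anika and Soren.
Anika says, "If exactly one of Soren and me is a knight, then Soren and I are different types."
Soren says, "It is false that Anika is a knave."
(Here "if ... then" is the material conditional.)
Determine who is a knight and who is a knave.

Suppose Anika is a knave. Then Anika's statement "if exactly one of Soren and me is a knight, then Soren and I are different types" would have to be false. Checking the 2 ways to assign the others, none is consistent with every speaker.
(For instance, with Soren=knight, Anika's claim "if exactly one of Soren and me is a knight, then Soren and I are different types" comes out true where it would need to be false.)
So Anika must be a knight, making "if exactly one of Soren and me is a knight, then Soren and I are different types" true. Taking Anika=knight, Soren=knight, each remaining statement checks out:
  Soren (knight): "it is false that Anika is a knave" — true. ✓
This is the unique consistent assignment.

Anika is a knight and Soren is a knight.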